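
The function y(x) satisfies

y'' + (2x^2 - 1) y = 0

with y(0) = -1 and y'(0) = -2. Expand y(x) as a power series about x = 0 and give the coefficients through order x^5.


Ansatz: y(x) = sum_{n>=0} a_n x^n, so y'(x) = sum_{n>=1} n a_n x^(n-1) and y''(x) = sum_{n>=2} n(n-1) a_n x^(n-2).
Substitute into P(x) y'' + Q(x) y' + R(x) y = 0 with P(x) = 1, Q(x) = 0, R(x) = 2x^2 - 1, and match powers of x.
Initial conditions: a_0 = -1, a_1 = -2.
Setting the coefficient of each power of x to zero and solving order by order (substituting the coefficients already found):
  x^0: 2 a_2 - a_0 = 0  ->  2 a_2 = a_0 = -1  ->  a_2 = -1/2
  x^1: 6 a_3 - a_1 = 0  ->  6 a_3 = a_1 = -2  ->  a_3 = -1/3
  x^2: 12 a_4 - a_2 + 2 a_0 = 0  ->  12 a_4 = a_2 - 2 a_0 = 3/2  ->  a_4 = 1/8
  x^3: 20 a_5 - a_3 + 2 a_1 = 0  ->  20 a_5 = a_3 - 2 a_1 = 11/3  ->  a_5 = 11/60
Truncated series: y(x) = -1 - 2 x - (1/2) x^2 - (1/3) x^3 + (1/8) x^4 + (11/60) x^5 + O(x^6).

a_0 = -1; a_1 = -2; a_2 = -1/2; a_3 = -1/3; a_4 = 1/8; a_5 = 11/60


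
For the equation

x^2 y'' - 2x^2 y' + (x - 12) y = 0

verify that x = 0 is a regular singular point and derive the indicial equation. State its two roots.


Divide by x^2 to reach normal form y'' + P_1(x) y' + P_2(x) y = 0 with P_1(x) = -2 and P_2(x) = 1/x - 12/x^2.
x = 0 is a singular point because the y-coefficient 1/x - 12/x^2 has a pole at x = 0.
It is a regular singular point because x P_1(x) = p(x) = -2x and x^2 P_2(x) = q(x) = x - 12 are polynomials, hence analytic at x = 0.
p(0) = 0,  q(0) = -12.
Indicial equation: r(r-1) + p(0) r + q(0) = 0, i.e. r^2 + (p(0) - 1) r + q(0) = 0, i.e. r^2 - 1 r - 12 = 0.
Discriminant: (-1)^2 - 4(-12) = 49, so r = (1 ± 7)/2.
Solving: r_1 = 4, r_2 = -3.

indicial: r^2 - 1 r - 12 = 0; roots r_1 = 4, r_2 = -3


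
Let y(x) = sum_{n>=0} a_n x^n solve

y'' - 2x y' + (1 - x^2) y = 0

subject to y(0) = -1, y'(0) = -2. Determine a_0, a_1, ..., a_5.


Ansatz: y(x) = sum_{n>=0} a_n x^n, so y'(x) = sum_{n>=1} n a_n x^(n-1) and y''(x) = sum_{n>=2} n(n-1) a_n x^(n-2).
Substitute into P(x) y'' + Q(x) y' + R(x) y = 0 with P(x) = 1, Q(x) = -2x, R(x) = 1 - x^2, and match powers of x.
Initial conditions: a_0 = -1, a_1 = -2.
Setting the coefficient of each power of x to zero and solving order by order (substituting the coefficients already found):
  x^0: 2 a_2 + a_0 = 0  ->  2 a_2 = -a_0 = 1  ->  a_2 = 1/2
  x^1: 6 a_3 - a_1 = 0  ->  6 a_3 = a_1 = -2  ->  a_3 = -1/3
  x^2: 12 a_4 - 3 a_2 - a_0 = 0  ->  12 a_4 = 3 a_2 + a_0 = 1/2  ->  a_4 = 1/24
  x^3: 20 a_5 - 5 a_3 - a_1 = 0  ->  20 a_5 = 5 a_3 + a_1 = -11/3  ->  a_5 = -11/60
Truncated series: y(x) = -1 - 2 x + (1/2) x^2 - (1/3) x^3 + (1/24) x^4 - (11/60) x^5 + O(x^6).

a_0 = -1; a_1 = -2; a_2 = 1/2; a_3 = -1/3; a_4 = 1/24; a_5 = -11/60


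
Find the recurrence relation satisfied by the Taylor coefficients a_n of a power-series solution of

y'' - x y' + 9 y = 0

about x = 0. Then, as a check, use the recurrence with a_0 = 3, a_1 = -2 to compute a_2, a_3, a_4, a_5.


Substitute y = sum_n a_n x^n.
y''(x) has coefficient (n+2)(n+1) a_{n+2} at x^n;
-x y'(x) has coefficient -n a_n at x^n (shift);
9 y(x) has coefficient 9 a_n at x^n.
Matching x^n: (n+2)(n+1) a_{n+2} + (-n + 9) a_n = 0.
Thus a_{n+2} = (n - 9) / ((n+1)(n+2)) * a_n.

Check with a_0 = 3, a_1 = -2 (apply the recurrence for n = 0, 1, 2, 3): a_0 = 3, a_1 = -2, a_2 = -27/2, a_3 = 8/3, a_4 = 63/8, a_5 = -4/5.

a_(n+2) = (n - 9) / ((n+1)(n+2)) * a_n; check: a_0 = 3, a_1 = -2, a_2 = -27/2, a_3 = 8/3, a_4 = 63/8, a_5 = -4/5


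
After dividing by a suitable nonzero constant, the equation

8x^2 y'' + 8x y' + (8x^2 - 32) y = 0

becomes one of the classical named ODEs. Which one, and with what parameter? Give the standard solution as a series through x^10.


All three coefficients share the factor 8; dividing through by 8 gives  x^2 y'' + x y' + (x^2 - 4) y = 0.
This matches the Bessel equation x^2 y'' + x y' + (x^2 - nu^2) y = 0 with nu^2 = 4, so nu = 2; the solution bounded at x = 0 is J_2(x).
Frobenius at x = 0: indicial roots ±nu; for r = nu the recurrence k(k + 2nu) c_k = -c_{k-2} gives the standard series J_nu(x) = sum_{k>=0} (-1)^k / (k! (k+nu)!) (x/2)^(2k+nu). Evaluate the first 5 terms:
  k = 0: (-1)^0 / (0! * 2! * 2^2) x^2 = 1/(1*2*4) x^2 = (1/8) x^2
  k = 1: (-1)^1 / (1! * 3! * 2^4) x^4 = -1/(1*6*16) x^4 = (-1/96) x^4
  k = 2: (-1)^2 / (2! * 4! * 2^6) x^6 = 1/(2*24*64) x^6 = (1/3072) x^6
  k = 3: (-1)^3 / (3! * 5! * 2^8) x^8 = -1/(6*120*256) x^8 = (-1/184320) x^8
  k = 4: (-1)^4 / (4! * 6! * 2^10) x^10 = 1/(24*720*1024) x^10 = (1/17694720) x^10
Hence J_2(x) = x^10/17694720 - x^8/184320 + x^6/3072 - x^4/96 + x^2/8 + ....

J_2(x); series = x^10/17694720 - x^8/184320 + x^6/3072 - x^4/96 + x^2/8


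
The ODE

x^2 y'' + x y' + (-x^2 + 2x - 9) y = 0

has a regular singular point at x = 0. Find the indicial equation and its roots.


Divide by x^2 to reach normal form y'' + P_1(x) y' + P_2(x) y = 0 with P_1(x) = 1/x and P_2(x) = -1 + 2/x - 9/x^2.
x = 0 is a singular point because the y'-coefficient 1/x has a pole at x = 0 and the y-coefficient -1 + 2/x - 9/x^2 has a pole at x = 0.
It is a regular singular point because x P_1(x) = p(x) = 1 and x^2 P_2(x) = q(x) = -x^2 + 2x - 9 are polynomials, hence analytic at x = 0.
p(0) = 1,  q(0) = -9.
Indicial equation: r(r-1) + p(0) r + q(0) = 0, i.e. r^2 + (p(0) - 1) r + q(0) = 0, i.e. r^2 - 9 = 0.
Discriminant: (0)^2 - 4(-9) = 36, so r = (0 ± 6)/2.
Solving: r_1 = 3, r_2 = -3.

indicial: r^2 - 9 = 0; roots r_1 = 3, r_2 = -3


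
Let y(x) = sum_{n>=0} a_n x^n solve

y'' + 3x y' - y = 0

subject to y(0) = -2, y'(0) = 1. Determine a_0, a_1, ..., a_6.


Ansatz: y(x) = sum_{n>=0} a_n x^n, so y'(x) = sum_{n>=1} n a_n x^(n-1) and y''(x) = sum_{n>=2} n(n-1) a_n x^(n-2).
Substitute into P(x) y'' + Q(x) y' + R(x) y = 0 with P(x) = 1, Q(x) = 3x, R(x) = -1, and match powers of x.
Initial conditions: a_0 = -2, a_1 = 1.
Setting the coefficient of each power of x to zero and solving order by order (substituting the coefficients already found):
  x^0: 2 a_2 - a_0 = 0  ->  2 a_2 = a_0 = -2  ->  a_2 = -1
  x^1: 6 a_3 + 2 a_1 = 0  ->  6 a_3 = -2 a_1 = -2  ->  a_3 = -1/3
  x^2: 12 a_4 + 5 a_2 = 0  ->  12 a_4 = -5 a_2 = 5  ->  a_4 = 5/12
  x^3: 20 a_5 + 8 a_3 = 0  ->  20 a_5 = -8 a_3 = 8/3  ->  a_5 = 2/15
  x^4: 30 a_6 + 11 a_4 = 0  ->  30 a_6 = -11 a_4 = -55/12  ->  a_6 = -11/72
Truncated series: y(x) = -2 + x - x^2 - (1/3) x^3 + (5/12) x^4 + (2/15) x^5 - (11/72) x^6 + O(x^7).

a_0 = -2; a_1 = 1; a_2 = -1; a_3 = -1/3; a_4 = 5/12; a_5 = 2/15; a_6 = -11/72


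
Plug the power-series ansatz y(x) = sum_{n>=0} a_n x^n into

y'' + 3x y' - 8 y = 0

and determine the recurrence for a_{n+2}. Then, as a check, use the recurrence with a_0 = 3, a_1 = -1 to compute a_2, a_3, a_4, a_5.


Substitute y = sum_n a_n x^n.
y''(x) has coefficient (n+2)(n+1) a_{n+2} at x^n;
3 x y'(x) has coefficient 3 n a_n at x^n (shift);
-8 y(x) has coefficient -8 a_n at x^n.
Matching x^n: (n+2)(n+1) a_{n+2} + (3n - 8) a_n = 0.
Thus a_{n+2} = (-3n + 8) / ((n+1)(n+2)) * a_n.

Check with a_0 = 3, a_1 = -1 (apply the recurrence for n = 0, 1, 2, 3): a_0 = 3, a_1 = -1, a_2 = 12, a_3 = -5/6, a_4 = 2, a_5 = 1/24.

a_(n+2) = (-3n + 8) / ((n+1)(n+2)) * a_n; check: a_0 = 3, a_1 = -1, a_2 = 12, a_3 = -5/6, a_4 = 2, a_5 = 1/24


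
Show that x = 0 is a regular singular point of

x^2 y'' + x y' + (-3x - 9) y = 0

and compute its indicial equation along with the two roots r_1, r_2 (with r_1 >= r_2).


Divide by x^2 to reach normal form y'' + P_1(x) y' + P_2(x) y = 0 with P_1(x) = 1/x and P_2(x) = -3/x - 9/x^2.
x = 0 is a singular point because the y'-coefficient 1/x has a pole at x = 0 and the y-coefficient -3/x - 9/x^2 has a pole at x = 0.
It is a regular singular point because x P_1(x) = p(x) = 1 and x^2 P_2(x) = q(x) = -3x - 9 are polynomials, hence analytic at x = 0.
p(0) = 1,  q(0) = -9.
Indicial equation: r(r-1) + p(0) r + q(0) = 0, i.e. r^2 + (p(0) - 1) r + q(0) = 0, i.e. r^2 - 9 = 0.
Discriminant: (0)^2 - 4(-9) = 36, so r = (0 ± 6)/2.
Solving: r_1 = 3, r_2 = -3.

indicial: r^2 - 9 = 0; roots r_1 = 3, r_2 = -3


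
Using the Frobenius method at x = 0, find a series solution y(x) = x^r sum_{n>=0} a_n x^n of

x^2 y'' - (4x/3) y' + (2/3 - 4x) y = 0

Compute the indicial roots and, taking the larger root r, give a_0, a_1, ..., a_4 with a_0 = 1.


Write in Frobenius form y'' + (p(x)/x) y' + (q(x)/x^2) y = 0:
  p(x) = -4/3,  q(x) = 2/3 - 4x.
Indicial equation: r(r-1) + (-4/3) r + (2/3) = 0 -> roots r_1 = 2, r_2 = 1/3.
Take r = r_1 = 2. Let y(x) = x^r sum_{n>=0} a_n x^n with a_0 = 1.
Substitute y = x^r sum a_n x^n and match x^{r+n}. The recurrence is
  D(n) a_n - 4 a_{n-1} = 0,  where D(n) = (r+n)(r+n-1) + (-4/3)(r+n) + (2/3).
  a_n = 4 / D(n) * a_{n-1}.
Since the indicial polynomial factors as (r - r_1)(r - r_2), D(n) = (r_1 + n - r_1)(r_1 + n - r_2) = n(n + 5/3).
Evaluating step by step (a_0 = 1):
  n = 1: D(1) = 1(1 + 5/3) = 8/3; numerator = 4(1) = 4; a_1 = (4)/(8/3) = 3/2
  n = 2: D(2) = 2(2 + 5/3) = 22/3; numerator = 4(3/2) = 6; a_2 = (6)/(22/3) = 9/11
  n = 3: D(3) = 3(3 + 5/3) = 14; numerator = 4(9/11) = 36/11; a_3 = (36/11)/(14) = 18/77
  n = 4: D(4) = 4(4 + 5/3) = 68/3; numerator = 4(18/77) = 72/77; a_4 = (72/77)/(68/3) = 54/1309

r = 2; a_0 = 1; a_1 = 3/2; a_2 = 9/11; a_3 = 18/77; a_4 = 54/1309


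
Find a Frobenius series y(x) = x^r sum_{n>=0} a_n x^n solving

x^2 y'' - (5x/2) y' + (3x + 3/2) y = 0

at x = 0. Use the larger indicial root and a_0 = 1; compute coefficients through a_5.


Write in Frobenius form y'' + (p(x)/x) y' + (q(x)/x^2) y = 0:
  p(x) = -5/2,  q(x) = 3x + 3/2.
Indicial equation: r(r-1) + (-5/2) r + (3/2) = 0 -> roots r_1 = 3, r_2 = 1/2.
Take r = r_1 = 3. Let y(x) = x^r sum_{n>=0} a_n x^n with a_0 = 1.
Substitute y = x^r sum a_n x^n and match x^{r+n}. The recurrence is
  D(n) a_n + 3 a_{n-1} = 0,  where D(n) = (r+n)(r+n-1) + (-5/2)(r+n) + (3/2).
  a_n = -3 / D(n) * a_{n-1}.
Since the indicial polynomial factors as (r - r_1)(r - r_2), D(n) = (r_1 + n - r_1)(r_1 + n - r_2) = n(n + 5/2).
Evaluating step by step (a_0 = 1):
  n = 1: D(1) = 1(1 + 5/2) = 7/2; numerator = -3(1) = -3; a_1 = (-3)/(7/2) = -6/7
  n = 2: D(2) = 2(2 + 5/2) = 9; numerator = -3(-6/7) = 18/7; a_2 = (18/7)/(9) = 2/7
  n = 3: D(3) = 3(3 + 5/2) = 33/2; numerator = -3(2/7) = -6/7; a_3 = (-6/7)/(33/2) = -4/77
  n = 4: D(4) = 4(4 + 5/2) = 26; numerator = -3(-4/77) = 12/77; a_4 = (12/77)/(26) = 6/1001
  n = 5: D(5) = 5(5 + 5/2) = 75/2; numerator = -3(6/1001) = -18/1001; a_5 = (-18/1001)/(75/2) = -12/25025

r = 3; a_0 = 1; a_1 = -6/7; a_2 = 2/7; a_3 = -4/77; a_4 = 6/1001; a_5 = -12/25025


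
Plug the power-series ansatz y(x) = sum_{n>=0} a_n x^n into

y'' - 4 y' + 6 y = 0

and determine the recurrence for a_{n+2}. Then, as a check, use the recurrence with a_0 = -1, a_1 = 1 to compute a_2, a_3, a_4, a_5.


Substitute y = sum_n a_n x^n.
y''(x) has coefficient (n+2)(n+1) a_{n+2} at x^n;
-4 y'(x) has coefficient -4 (n+1) a_{n+1} at x^n;
6 y(x) has coefficient 6 a_n at x^n.
Matching x^n: (n+2)(n+1) a_{n+2} - 4 (n+1) a_{n+1} + 6 a_n = 0.
Thus a_{n+2} = [4 (n+1) a_{n+1} - 6 a_n] / ((n+1)(n+2)).

Check with a_0 = -1, a_1 = 1 (apply the recurrence for n = 0, 1, 2, 3): a_0 = -1, a_1 = 1, a_2 = 5, a_3 = 17/3, a_4 = 19/6, a_5 = 5/6.

a_(n+2) = [4 (n+1) a_(n+1) - 6 a_n] / ((n+1)(n+2)); check: a_0 = -1, a_1 = 1, a_2 = 5, a_3 = 17/3, a_4 = 19/6, a_5 = 5/6


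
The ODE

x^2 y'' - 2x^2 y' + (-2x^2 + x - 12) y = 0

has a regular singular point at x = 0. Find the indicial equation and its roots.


Divide by x^2 to reach normal form y'' + P_1(x) y' + P_2(x) y = 0 with P_1(x) = -2 and P_2(x) = -2 + 1/x - 12/x^2.
x = 0 is a singular point because the y-coefficient -2 + 1/x - 12/x^2 has a pole at x = 0.
It is a regular singular point because x P_1(x) = p(x) = -2x and x^2 P_2(x) = q(x) = -2x^2 + x - 12 are polynomials, hence analytic at x = 0.
p(0) = 0,  q(0) = -12.
Indicial equation: r(r-1) + p(0) r + q(0) = 0, i.e. r^2 + (p(0) - 1) r + q(0) = 0, i.e. r^2 - 1 r - 12 = 0.
Discriminant: (-1)^2 - 4(-12) = 49, so r = (1 ± 7)/2.
Solving: r_1 = 4, r_2 = -3.

indicial: r^2 - 1 r - 12 = 0; roots r_1 = 4, r_2 = -3


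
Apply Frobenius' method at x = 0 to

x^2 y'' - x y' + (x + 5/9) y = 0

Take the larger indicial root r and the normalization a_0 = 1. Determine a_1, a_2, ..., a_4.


Write in Frobenius form y'' + (p(x)/x) y' + (q(x)/x^2) y = 0:
  p(x) = -1,  q(x) = x + 5/9.
Indicial equation: r(r-1) + (-1) r + (5/9) = 0 -> roots r_1 = 5/3, r_2 = 1/3.
Take r = r_1 = 5/3. Let y(x) = x^r sum_{n>=0} a_n x^n with a_0 = 1.
Substitute y = x^r sum a_n x^n and match x^{r+n}. The recurrence is
  D(n) a_n + 1 a_{n-1} = 0,  where D(n) = (r+n)(r+n-1) + (-1)(r+n) + (5/9).
  a_n = -1 / D(n) * a_{n-1}.
Since the indicial polynomial factors as (r - r_1)(r - r_2), D(n) = (r_1 + n - r_1)(r_1 + n - r_2) = n(n + 4/3).
Evaluating step by step (a_0 = 1):
  n = 1: D(1) = 1(1 + 4/3) = 7/3; numerator = -1(1) = -1; a_1 = (-1)/(7/3) = -3/7
  n = 2: D(2) = 2(2 + 4/3) = 20/3; numerator = -1(-3/7) = 3/7; a_2 = (3/7)/(20/3) = 9/140
  n = 3: D(3) = 3(3 + 4/3) = 13; numerator = -1(9/140) = -9/140; a_3 = (-9/140)/(13) = -9/1820
  n = 4: D(4) = 4(4 + 4/3) = 64/3; numerator = -1(-9/1820) = 9/1820; a_4 = (9/1820)/(64/3) = 27/116480

r = 5/3; a_0 = 1; a_1 = -3/7; a_2 = 9/140; a_3 = -9/1820; a_4 = 27/116480


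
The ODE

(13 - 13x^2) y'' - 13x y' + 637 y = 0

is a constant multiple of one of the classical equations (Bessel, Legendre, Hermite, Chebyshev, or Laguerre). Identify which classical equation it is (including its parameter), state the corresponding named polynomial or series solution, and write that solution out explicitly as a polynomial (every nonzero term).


All three coefficients share the factor 13; dividing through by 13 gives  (1 - x^2) y'' - x y' + 49 y = 0.
This matches the Chebyshev equation (1 - x^2) y'' - x y' + n^2 y = 0 (note the -x y' term, not -2x y') with n^2 = 49, so n = 7; the polynomial solution is T_7(x).
With y = sum_k a_k x^k, matching x^k gives (k+2)(k+1) a_{k+2} = (k^2 - n^2) a_k = (k - 7)(k + 7) a_k. The right side vanishes at k = 7, so the series with the parity of 7 terminates at degree 7.
Standard normalization: leading coefficient of T_n is 2^(n-1), so a_7 = 2^6 = 64. Work downward with a_k = (k+1)(k+2) a_{k+2} / ((k - 7)(k + 7)):
  a_5 = (6)(7)(64) / ((5 - 7)(5 + 7)) = 2688/(-24) = -112
  a_3 = (4)(5)(-112) / ((3 - 7)(3 + 7)) = -2240/(-40) = 56
  a_1 = (2)(3)(56) / ((1 - 7)(1 + 7)) = 336/(-48) = -7
Hence T_7(x) = 64 x^7 - 112 x^5 + 56 x^3 - 7 x.

T_7(x); series = 64 x^7 - 112 x^5 + 56 x^3 - 7 x


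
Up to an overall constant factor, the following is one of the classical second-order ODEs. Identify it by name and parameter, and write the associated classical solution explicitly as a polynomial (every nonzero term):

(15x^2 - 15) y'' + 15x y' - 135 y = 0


All three coefficients share the factor -15; dividing through by -15 gives  (1 - x^2) y'' - x y' + 9 y = 0.
This matches the Chebyshev equation (1 - x^2) y'' - x y' + n^2 y = 0 (note the -x y' term, not -2x y') with n^2 = 9, so n = 3; the polynomial solution is T_3(x).
With y = sum_k a_k x^k, matching x^k gives (k+2)(k+1) a_{k+2} = (k^2 - n^2) a_k = (k - 3)(k + 3) a_k. The right side vanishes at k = 3, so the series with the parity of 3 terminates at degree 3.
Standard normalization: leading coefficient of T_n is 2^(n-1), so a_3 = 2^2 = 4. Work downward with a_k = (k+1)(k+2) a_{k+2} / ((k - 3)(k + 3)):
  a_1 = (2)(3)(4) / ((1 - 3)(1 + 3)) = 24/(-8) = -3
Hence T_3(x) = 4 x^3 - 3 x.

T_3(x); series = 4 x^3 - 3 x


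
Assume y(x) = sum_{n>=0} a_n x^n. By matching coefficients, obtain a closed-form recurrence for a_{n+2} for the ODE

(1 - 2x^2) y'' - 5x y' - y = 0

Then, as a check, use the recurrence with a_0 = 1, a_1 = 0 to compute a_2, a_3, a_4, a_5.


Substitute y = sum_n a_n x^n.
(1 - 2 x^2) y'' contributes (n+2)(n+1) a_{n+2} - 2 n(n-1) a_n at x^n.
-5 x y'(x) contributes -5 n a_n at x^n.
-y(x) contributes -1 a_n at x^n.
Matching x^n: (n+2)(n+1) a_{n+2} + (-2 n(n-1) - 5 n - 1) a_n = 0.
Thus a_{n+2} = (2 n(n-1) + 5 n + 1) / ((n+1)(n+2)) * a_n.

Check with a_0 = 1, a_1 = 0 (apply the recurrence for n = 0, 1, 2, 3): a_0 = 1, a_1 = 0, a_2 = 1/2, a_3 = 0, a_4 = 5/8, a_5 = 0.

a_(n+2) = (2 n(n-1) + 5 n + 1) / ((n+1)(n+2)) * a_n; check: a_0 = 1, a_1 = 0, a_2 = 1/2, a_3 = 0, a_4 = 5/8, a_5 = 0


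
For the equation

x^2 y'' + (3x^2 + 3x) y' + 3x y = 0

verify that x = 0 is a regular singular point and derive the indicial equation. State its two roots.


Divide by x^2 to reach normal form y'' + P_1(x) y' + P_2(x) y = 0 with P_1(x) = 3 + 3/x and P_2(x) = 3/x.
x = 0 is a singular point because the y'-coefficient 3 + 3/x has a pole at x = 0 and the y-coefficient 3/x has a pole at x = 0.
It is a regular singular point because x P_1(x) = p(x) = 3x + 3 and x^2 P_2(x) = q(x) = 3x are polynomials, hence analytic at x = 0.
p(0) = 3,  q(0) = 0.
Indicial equation: r(r-1) + p(0) r + q(0) = 0, i.e. r^2 + (p(0) - 1) r + q(0) = 0, i.e. r^2 + 2 r = 0.
Discriminant: (2)^2 - 4(0) = 4, so r = (-2 ± 2)/2.
Solving: r_1 = 0, r_2 = -2.

indicial: r^2 + 2 r = 0; roots r_1 = 0, r_2 = -2


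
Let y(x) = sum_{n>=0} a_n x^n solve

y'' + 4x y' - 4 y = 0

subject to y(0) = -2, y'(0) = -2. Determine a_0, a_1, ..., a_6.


Ansatz: y(x) = sum_{n>=0} a_n x^n, so y'(x) = sum_{n>=1} n a_n x^(n-1) and y''(x) = sum_{n>=2} n(n-1) a_n x^(n-2).
Substitute into P(x) y'' + Q(x) y' + R(x) y = 0 with P(x) = 1, Q(x) = 4x, R(x) = -4, and match powers of x.
Initial conditions: a_0 = -2, a_1 = -2.
Setting the coefficient of each power of x to zero and solving order by order (substituting the coefficients already found):
  x^0: 2 a_2 - 4 a_0 = 0  ->  2 a_2 = 4 a_0 = -8  ->  a_2 = -4
  x^1: 6 a_3 = 0  ->  a_3 = 0
  x^2: 12 a_4 + 4 a_2 = 0  ->  12 a_4 = -4 a_2 = 16  ->  a_4 = 4/3
  x^3: 20 a_5 + 8 a_3 = 0  ->  20 a_5 = -8 a_3 = 0  ->  a_5 = 0
  x^4: 30 a_6 + 12 a_4 = 0  ->  30 a_6 = -12 a_4 = -16  ->  a_6 = -8/15
Truncated series: y(x) = -2 - 2 x - 4 x^2 + (4/3) x^4 - (8/15) x^6 + O(x^7).

a_0 = -2; a_1 = -2; a_2 = -4; a_3 = 0; a_4 = 4/3; a_5 = 0; a_6 = -8/15


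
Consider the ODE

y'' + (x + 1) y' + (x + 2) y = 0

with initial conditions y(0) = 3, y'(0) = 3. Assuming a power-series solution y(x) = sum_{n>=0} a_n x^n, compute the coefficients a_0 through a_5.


Ansatz: y(x) = sum_{n>=0} a_n x^n, so y'(x) = sum_{n>=1} n a_n x^(n-1) and y''(x) = sum_{n>=2} n(n-1) a_n x^(n-2).
Substitute into P(x) y'' + Q(x) y' + R(x) y = 0 with P(x) = 1, Q(x) = x + 1, R(x) = x + 2, and match powers of x.
Initial conditions: a_0 = 3, a_1 = 3.
Setting the coefficient of each power of x to zero and solving order by order (substituting the coefficients already found):
  x^0: 2 a_2 + a_1 + 2 a_0 = 0  ->  2 a_2 = -a_1 - 2 a_0 = -9  ->  a_2 = -9/2
  x^1: 6 a_3 + 2 a_2 + 3 a_1 + a_0 = 0  ->  6 a_3 = -2 a_2 - 3 a_1 - a_0 = -3  ->  a_3 = -1/2
  x^2: 12 a_4 + 3 a_3 + 4 a_2 + a_1 = 0  ->  12 a_4 = -3 a_3 - 4 a_2 - a_1 = 33/2  ->  a_4 = 11/8
  x^3: 20 a_5 + 4 a_4 + 5 a_3 + a_2 = 0  ->  20 a_5 = -4 a_4 - 5 a_3 - a_2 = 3/2  ->  a_5 = 3/40
Truncated series: y(x) = 3 + 3 x - (9/2) x^2 - (1/2) x^3 + (11/8) x^4 + (3/40) x^5 + O(x^6).

a_0 = 3; a_1 = 3; a_2 = -9/2; a_3 = -1/2; a_4 = 11/8; a_5 = 3/40


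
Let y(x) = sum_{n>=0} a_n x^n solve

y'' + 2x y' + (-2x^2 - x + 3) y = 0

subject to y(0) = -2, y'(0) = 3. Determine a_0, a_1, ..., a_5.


Ansatz: y(x) = sum_{n>=0} a_n x^n, so y'(x) = sum_{n>=1} n a_n x^(n-1) and y''(x) = sum_{n>=2} n(n-1) a_n x^(n-2).
Substitute into P(x) y'' + Q(x) y' + R(x) y = 0 with P(x) = 1, Q(x) = 2x, R(x) = -2x^2 - x + 3, and match powers of x.
Initial conditions: a_0 = -2, a_1 = 3.
Setting the coefficient of each power of x to zero and solving order by order (substituting the coefficients already found):
  x^0: 2 a_2 + 3 a_0 = 0  ->  2 a_2 = -3 a_0 = 6  ->  a_2 = 3
  x^1: 6 a_3 + 5 a_1 - a_0 = 0  ->  6 a_3 = -5 a_1 + a_0 = -17  ->  a_3 = -17/6
  x^2: 12 a_4 + 7 a_2 - a_1 - 2 a_0 = 0  ->  12 a_4 = -7 a_2 + a_1 + 2 a_0 = -22  ->  a_4 = -11/6
  x^3: 20 a_5 + 9 a_3 - a_2 - 2 a_1 = 0  ->  20 a_5 = -9 a_3 + a_2 + 2 a_1 = 69/2  ->  a_5 = 69/40
Truncated series: y(x) = -2 + 3 x + 3 x^2 - (17/6) x^3 - (11/6) x^4 + (69/40) x^5 + O(x^6).

a_0 = -2; a_1 = 3; a_2 = 3; a_3 = -17/6; a_4 = -11/6; a_5 = 69/40


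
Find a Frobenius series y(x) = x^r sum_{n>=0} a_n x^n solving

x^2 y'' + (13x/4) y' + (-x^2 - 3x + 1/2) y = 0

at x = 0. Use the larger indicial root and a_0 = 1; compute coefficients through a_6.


Write in Frobenius form y'' + (p(x)/x) y' + (q(x)/x^2) y = 0:
  p(x) = 13/4,  q(x) = -x^2 - 3x + 1/2.
Indicial equation: r(r-1) + (13/4) r + (1/2) = 0 -> roots r_1 = -1/4, r_2 = -2.
Take r = r_1 = -1/4. Let y(x) = x^r sum_{n>=0} a_n x^n with a_0 = 1.
Substitute y = x^r sum a_n x^n and match x^{r+n}. The recurrence is
  D(n) a_n - 3 a_{n-1} - 1 a_{n-2} = 0,  where D(n) = (r+n)(r+n-1) + (13/4)(r+n) + (1/2).
  a_n = [3 a_{n-1} + 1 a_{n-2}] / D(n).
Since the indicial polynomial factors as (r - r_1)(r - r_2), D(n) = (r_1 + n - r_1)(r_1 + n - r_2) = n(n + 7/4).
Evaluating step by step (a_0 = 1):
  n = 1: D(1) = 1(1 + 7/4) = 11/4; numerator = 3(1) = 3; a_1 = (3)/(11/4) = 12/11
  n = 2: D(2) = 2(2 + 7/4) = 15/2; numerator = 3(12/11) + 1(1) = 47/11; a_2 = (47/11)/(15/2) = 94/165
  n = 3: D(3) = 3(3 + 7/4) = 57/4; numerator = 3(94/165) + 1(12/11) = 14/5; a_3 = (14/5)/(57/4) = 56/285
  n = 4: D(4) = 4(4 + 7/4) = 23; numerator = 3(56/285) + 1(94/165) = 3634/3135; a_4 = (3634/3135)/(23) = 158/3135
  n = 5: D(5) = 5(5 + 7/4) = 135/4; numerator = 3(158/3135) + 1(56/285) = 218/627; a_5 = (218/627)/(135/4) = 872/84645
  n = 6: D(6) = 6(6 + 7/4) = 93/2; numerator = 3(872/84645) + 1(158/3135) = 2294/28215; a_6 = (2294/28215)/(93/2) = 148/84645

r = -1/4; a_0 = 1; a_1 = 12/11; a_2 = 94/165; a_3 = 56/285; a_4 = 158/3135; a_5 = 872/84645; a_6 = 148/84645


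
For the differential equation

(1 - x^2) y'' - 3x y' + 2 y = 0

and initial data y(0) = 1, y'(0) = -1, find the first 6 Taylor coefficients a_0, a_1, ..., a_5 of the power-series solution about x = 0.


Ansatz: y(x) = sum_{n>=0} a_n x^n, so y'(x) = sum_{n>=1} n a_n x^(n-1) and y''(x) = sum_{n>=2} n(n-1) a_n x^(n-2).
Substitute into P(x) y'' + Q(x) y' + R(x) y = 0 with P(x) = 1 - x^2, Q(x) = -3x, R(x) = 2, and match powers of x.
Initial conditions: a_0 = 1, a_1 = -1.
Setting the coefficient of each power of x to zero and solving order by order (substituting the coefficients already found):
  x^0: 2 a_2 + 2 a_0 = 0  ->  2 a_2 = -2 a_0 = -2  ->  a_2 = -1
  x^1: 6 a_3 - a_1 = 0  ->  6 a_3 = a_1 = -1  ->  a_3 = -1/6
  x^2: 12 a_4 - 6 a_2 = 0  ->  12 a_4 = 6 a_2 = -6  ->  a_4 = -1/2
  x^3: 20 a_5 - 13 a_3 = 0  ->  20 a_5 = 13 a_3 = -13/6  ->  a_5 = -13/120
Truncated series: y(x) = 1 - x - x^2 - (1/6) x^3 - (1/2) x^4 - (13/120) x^5 + O(x^6).

a_0 = 1; a_1 = -1; a_2 = -1; a_3 = -1/6; a_4 = -1/2; a_5 = -13/120


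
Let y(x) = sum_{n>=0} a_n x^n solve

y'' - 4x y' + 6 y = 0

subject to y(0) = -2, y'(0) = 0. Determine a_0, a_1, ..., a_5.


Ansatz: y(x) = sum_{n>=0} a_n x^n, so y'(x) = sum_{n>=1} n a_n x^(n-1) and y''(x) = sum_{n>=2} n(n-1) a_n x^(n-2).
Substitute into P(x) y'' + Q(x) y' + R(x) y = 0 with P(x) = 1, Q(x) = -4x, R(x) = 6, and match powers of x.
Initial conditions: a_0 = -2, a_1 = 0.
Setting the coefficient of each power of x to zero and solving order by order (substituting the coefficients already found):
  x^0: 2 a_2 + 6 a_0 = 0  ->  2 a_2 = -6 a_0 = 12  ->  a_2 = 6
  x^1: 6 a_3 + 2 a_1 = 0  ->  6 a_3 = -2 a_1 = 0  ->  a_3 = 0
  x^2: 12 a_4 - 2 a_2 = 0  ->  12 a_4 = 2 a_2 = 12  ->  a_4 = 1
  x^3: 20 a_5 - 6 a_3 = 0  ->  20 a_5 = 6 a_3 = 0  ->  a_5 = 0
Truncated series: y(x) = -2 + 6 x^2 + x^4 + O(x^6).

a_0 = -2; a_1 = 0; a_2 = 6; a_3 = 0; a_4 = 1; a_5 = 0


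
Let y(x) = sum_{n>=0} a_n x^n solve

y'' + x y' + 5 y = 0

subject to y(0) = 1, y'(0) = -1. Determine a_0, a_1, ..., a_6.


Ansatz: y(x) = sum_{n>=0} a_n x^n, so y'(x) = sum_{n>=1} n a_n x^(n-1) and y''(x) = sum_{n>=2} n(n-1) a_n x^(n-2).
Substitute into P(x) y'' + Q(x) y' + R(x) y = 0 with P(x) = 1, Q(x) = x, R(x) = 5, and match powers of x.
Initial conditions: a_0 = 1, a_1 = -1.
Setting the coefficient of each power of x to zero and solving order by order (substituting the coefficients already found):
  x^0: 2 a_2 + 5 a_0 = 0  ->  2 a_2 = -5 a_0 = -5  ->  a_2 = -5/2
  x^1: 6 a_3 + 6 a_1 = 0  ->  6 a_3 = -6 a_1 = 6  ->  a_3 = 1
  x^2: 12 a_4 + 7 a_2 = 0  ->  12 a_4 = -7 a_2 = 35/2  ->  a_4 = 35/24
  x^3: 20 a_5 + 8 a_3 = 0  ->  20 a_5 = -8 a_3 = -8  ->  a_5 = -2/5
  x^4: 30 a_6 + 9 a_4 = 0  ->  30 a_6 = -9 a_4 = -105/8  ->  a_6 = -7/16
Truncated series: y(x) = 1 - x - (5/2) x^2 + x^3 + (35/24) x^4 - (2/5) x^5 - (7/16) x^6 + O(x^7).

a_0 = 1; a_1 = -1; a_2 = -5/2; a_3 = 1; a_4 = 35/24; a_5 = -2/5; a_6 = -7/16


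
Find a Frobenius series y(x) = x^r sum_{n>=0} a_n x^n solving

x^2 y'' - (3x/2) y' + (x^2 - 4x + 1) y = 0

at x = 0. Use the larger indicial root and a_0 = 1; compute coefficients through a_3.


Write in Frobenius form y'' + (p(x)/x) y' + (q(x)/x^2) y = 0:
  p(x) = -3/2,  q(x) = x^2 - 4x + 1.
Indicial equation: r(r-1) + (-3/2) r + (1) = 0 -> roots r_1 = 2, r_2 = 1/2.
Take r = r_1 = 2. Let y(x) = x^r sum_{n>=0} a_n x^n with a_0 = 1.
Substitute y = x^r sum a_n x^n and match x^{r+n}. The recurrence is
  D(n) a_n - 4 a_{n-1} + 1 a_{n-2} = 0,  where D(n) = (r+n)(r+n-1) + (-3/2)(r+n) + (1).
  a_n = [4 a_{n-1} - 1 a_{n-2}] / D(n).
Since the indicial polynomial factors as (r - r_1)(r - r_2), D(n) = (r_1 + n - r_1)(r_1 + n - r_2) = n(n + 3/2).
Evaluating step by step (a_0 = 1):
  n = 1: D(1) = 1(1 + 3/2) = 5/2; numerator = 4(1) = 4; a_1 = (4)/(5/2) = 8/5
  n = 2: D(2) = 2(2 + 3/2) = 7; numerator = 4(8/5) - 1(1) = 27/5; a_2 = (27/5)/(7) = 27/35
  n = 3: D(3) = 3(3 + 3/2) = 27/2; numerator = 4(27/35) - 1(8/5) = 52/35; a_3 = (52/35)/(27/2) = 104/945

r = 2; a_0 = 1; a_1 = 8/5; a_2 = 27/35; a_3 = 104/945


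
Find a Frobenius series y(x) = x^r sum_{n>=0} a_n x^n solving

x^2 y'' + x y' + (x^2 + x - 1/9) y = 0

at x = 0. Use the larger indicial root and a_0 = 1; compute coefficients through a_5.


Write in Frobenius form y'' + (p(x)/x) y' + (q(x)/x^2) y = 0:
  p(x) = 1,  q(x) = x^2 + x - 1/9.
Indicial equation: r(r-1) + (1) r + (-1/9) = 0 -> roots r_1 = 1/3, r_2 = -1/3.
Take r = r_1 = 1/3. Let y(x) = x^r sum_{n>=0} a_n x^n with a_0 = 1.
Substitute y = x^r sum a_n x^n and match x^{r+n}. The recurrence is
  D(n) a_n + 1 a_{n-1} + 1 a_{n-2} = 0,  where D(n) = (r+n)(r+n-1) + (1)(r+n) + (-1/9).
  a_n = [-1 a_{n-1} - 1 a_{n-2}] / D(n).
Since the indicial polynomial factors as (r - r_1)(r - r_2), D(n) = (r_1 + n - r_1)(r_1 + n - r_2) = n(n + 2/3).
Evaluating step by step (a_0 = 1):
  n = 1: D(1) = 1(1 + 2/3) = 5/3; numerator = -1(1) = -1; a_1 = (-1)/(5/3) = -3/5
  n = 2: D(2) = 2(2 + 2/3) = 16/3; numerator = -1(-3/5) - 1(1) = -2/5; a_2 = (-2/5)/(16/3) = -3/40
  n = 3: D(3) = 3(3 + 2/3) = 11; numerator = -1(-3/40) - 1(-3/5) = 27/40; a_3 = (27/40)/(11) = 27/440
  n = 4: D(4) = 4(4 + 2/3) = 56/3; numerator = -1(27/440) - 1(-3/40) = 3/220; a_4 = (3/220)/(56/3) = 9/12320
  n = 5: D(5) = 5(5 + 2/3) = 85/3; numerator = -1(9/12320) - 1(27/440) = -153/2464; a_5 = (-153/2464)/(85/3) = -27/12320

r = 1/3; a_0 = 1; a_1 = -3/5; a_2 = -3/40; a_3 = 27/440; a_4 = 9/12320; a_5 = -27/12320


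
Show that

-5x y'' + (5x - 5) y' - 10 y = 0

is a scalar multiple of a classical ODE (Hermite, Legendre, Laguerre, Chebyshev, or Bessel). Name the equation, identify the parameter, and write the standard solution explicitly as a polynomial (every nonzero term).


All three coefficients share the factor -5; dividing through by -5 gives  x y'' + (1 - x) y' + 2 y = 0.
This matches the Laguerre equation x y'' + (1 - x) y' + n y = 0 with n = 2; the polynomial solution is L_2(x).
With y = sum_k a_k x^k, matching x^k gives (k+1)k a_{k+1} + (k+1) a_{k+1} - k a_k + n a_k = 0, i.e. (k+1)^2 a_{k+1} = (k - n) a_k = (k - 2) a_k. The right side vanishes at k = 2, so the series terminates at degree 2.
Standard normalization L_n(0) = 1 gives a_0 = 1. Work upward with a_{k+1} = (k - 2) a_k / (k+1)^2:
  a_1 = (0 - 2)(1) / 1^2 = -2/1 = -2
  a_2 = (1 - 2)(-2) / 2^2 = 2/4 = 1/2
Hence L_2(x) = x^2/2 - 2 x + 1.

L_2(x); series = x^2/2 - 2 x + 1


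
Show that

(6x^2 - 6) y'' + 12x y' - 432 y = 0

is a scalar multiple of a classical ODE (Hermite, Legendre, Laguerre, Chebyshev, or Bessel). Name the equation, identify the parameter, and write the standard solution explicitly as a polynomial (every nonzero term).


All three coefficients share the factor -6; dividing through by -6 gives  (1 - x^2) y'' - 2x y' + 72 y = 0.
This matches the Legendre equation (1 - x^2) y'' - 2x y' + n(n+1) y = 0 (note the -2x y' term) with n(n+1) = 72, so n = 8; the polynomial solution is P_8(x).
With y = sum_k a_k x^k, matching x^k gives (k+2)(k+1) a_{k+2} = [k(k+1) - n(n+1)] a_k = (k - 8)(k + 9) a_k. The right side vanishes at k = 8, so the series with the parity of 8 terminates at degree 8.
Standard normalization (P_n(1) = 1): leading coefficient (2n)!/(2^n (n!)^2) = 20922789888000/(256*1625702400) = 6435/128, so a_8 = 6435/128. Work downward with a_k = (k+1)(k+2) a_{k+2} / ((k - 8)(k + 9)):
  a_6 = (7)(8)(6435/128) / ((6 - 8)(6 + 9)) = (45045/16)/(-30) = -3003/32
  a_4 = (5)(6)(-3003/32) / ((4 - 8)(4 + 9)) = (-45045/16)/(-52) = 3465/64
  a_2 = (3)(4)(3465/64) / ((2 - 8)(2 + 9)) = (10395/16)/(-66) = -315/32
  a_0 = (1)(2)(-315/32) / ((0 - 8)(0 + 9)) = (-315/16)/(-72) = 35/128
Hence P_8(x) = 6435 x^8/128 - 3003 x^6/32 + 3465 x^4/64 - 315 x^2/32 + 35/128.

P_8(x); series = 6435 x^8/128 - 3003 x^6/32 + 3465 x^4/64 - 315 x^2/32 + 35/128


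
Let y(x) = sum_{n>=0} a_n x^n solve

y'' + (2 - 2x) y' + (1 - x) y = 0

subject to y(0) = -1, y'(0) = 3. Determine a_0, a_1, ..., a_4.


Ansatz: y(x) = sum_{n>=0} a_n x^n, so y'(x) = sum_{n>=1} n a_n x^(n-1) and y''(x) = sum_{n>=2} n(n-1) a_n x^(n-2).
Substitute into P(x) y'' + Q(x) y' + R(x) y = 0 with P(x) = 1, Q(x) = 2 - 2x, R(x) = 1 - x, and match powers of x.
Initial conditions: a_0 = -1, a_1 = 3.
Setting the coefficient of each power of x to zero and solving order by order (substituting the coefficients already found):
  x^0: 2 a_2 + 2 a_1 + a_0 = 0  ->  2 a_2 = -2 a_1 - a_0 = -5  ->  a_2 = -5/2
  x^1: 6 a_3 + 4 a_2 - a_1 - a_0 = 0  ->  6 a_3 = -4 a_2 + a_1 + a_0 = 12  ->  a_3 = 2
  x^2: 12 a_4 + 6 a_3 - 3 a_2 - a_1 = 0  ->  12 a_4 = -6 a_3 + 3 a_2 + a_1 = -33/2  ->  a_4 = -11/8
Truncated series: y(x) = -1 + 3 x - (5/2) x^2 + 2 x^3 - (11/8) x^4 + O(x^5).

a_0 = -1; a_1 = 3; a_2 = -5/2; a_3 = 2; a_4 = -11/8


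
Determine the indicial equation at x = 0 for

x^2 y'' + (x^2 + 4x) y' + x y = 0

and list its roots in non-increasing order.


Divide by x^2 to reach normal form y'' + P_1(x) y' + P_2(x) y = 0 with P_1(x) = 1 + 4/x and P_2(x) = 1/x.
x = 0 is a singular point because the y'-coefficient 1 + 4/x has a pole at x = 0 and the y-coefficient 1/x has a pole at x = 0.
It is a regular singular point because x P_1(x) = p(x) = x + 4 and x^2 P_2(x) = q(x) = x are polynomials, hence analytic at x = 0.
p(0) = 4,  q(0) = 0.
Indicial equation: r(r-1) + p(0) r + q(0) = 0, i.e. r^2 + (p(0) - 1) r + q(0) = 0, i.e. r^2 + 3 r = 0.
Discriminant: (3)^2 - 4(0) = 9, so r = (-3 ± 3)/2.
Solving: r_1 = 0, r_2 = -3.

indicial: r^2 + 3 r = 0; roots r_1 = 0, r_2 = -3


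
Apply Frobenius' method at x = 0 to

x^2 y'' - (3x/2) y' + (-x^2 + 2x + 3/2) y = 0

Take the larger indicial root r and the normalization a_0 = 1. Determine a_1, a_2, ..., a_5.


Write in Frobenius form y'' + (p(x)/x) y' + (q(x)/x^2) y = 0:
  p(x) = -3/2,  q(x) = -x^2 + 2x + 3/2.
Indicial equation: r(r-1) + (-3/2) r + (3/2) = 0 -> roots r_1 = 3/2, r_2 = 1.
Take r = r_1 = 3/2. Let y(x) = x^r sum_{n>=0} a_n x^n with a_0 = 1.
Substitute y = x^r sum a_n x^n and match x^{r+n}. The recurrence is
  D(n) a_n + 2 a_{n-1} - 1 a_{n-2} = 0,  where D(n) = (r+n)(r+n-1) + (-3/2)(r+n) + (3/2).
  a_n = [-2 a_{n-1} + 1 a_{n-2}] / D(n).
Since the indicial polynomial factors as (r - r_1)(r - r_2), D(n) = (r_1 + n - r_1)(r_1 + n - r_2) = n(n + 1/2).
Evaluating step by step (a_0 = 1):
  n = 1: D(1) = 1(1 + 1/2) = 3/2; numerator = -2(1) = -2; a_1 = (-2)/(3/2) = -4/3
  n = 2: D(2) = 2(2 + 1/2) = 5; numerator = -2(-4/3) + 1(1) = 11/3; a_2 = (11/3)/(5) = 11/15
  n = 3: D(3) = 3(3 + 1/2) = 21/2; numerator = -2(11/15) + 1(-4/3) = -14/5; a_3 = (-14/5)/(21/2) = -4/15
  n = 4: D(4) = 4(4 + 1/2) = 18; numerator = -2(-4/15) + 1(11/15) = 19/15; a_4 = (19/15)/(18) = 19/270
  n = 5: D(5) = 5(5 + 1/2) = 55/2; numerator = -2(19/270) + 1(-4/15) = -11/27; a_5 = (-11/27)/(55/2) = -2/135

r = 3/2; a_0 = 1; a_1 = -4/3; a_2 = 11/15; a_3 = -4/15; a_4 = 19/270; a_5 = -2/135


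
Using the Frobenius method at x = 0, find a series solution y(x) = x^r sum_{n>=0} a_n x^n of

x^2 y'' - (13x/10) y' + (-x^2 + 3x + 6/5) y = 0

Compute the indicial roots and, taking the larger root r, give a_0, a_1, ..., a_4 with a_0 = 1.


Write in Frobenius form y'' + (p(x)/x) y' + (q(x)/x^2) y = 0:
  p(x) = -13/10,  q(x) = -x^2 + 3x + 6/5.
Indicial equation: r(r-1) + (-13/10) r + (6/5) = 0 -> roots r_1 = 3/2, r_2 = 4/5.
Take r = r_1 = 3/2. Let y(x) = x^r sum_{n>=0} a_n x^n with a_0 = 1.
Substitute y = x^r sum a_n x^n and match x^{r+n}. The recurrence is
  D(n) a_n + 3 a_{n-1} - 1 a_{n-2} = 0,  where D(n) = (r+n)(r+n-1) + (-13/10)(r+n) + (6/5).
  a_n = [-3 a_{n-1} + 1 a_{n-2}] / D(n).
Since the indicial polynomial factors as (r - r_1)(r - r_2), D(n) = (r_1 + n - r_1)(r_1 + n - r_2) = n(n + 7/10).
Evaluating step by step (a_0 = 1):
  n = 1: D(1) = 1(1 + 7/10) = 17/10; numerator = -3(1) = -3; a_1 = (-3)/(17/10) = -30/17
  n = 2: D(2) = 2(2 + 7/10) = 27/5; numerator = -3(-30/17) + 1(1) = 107/17; a_2 = (107/17)/(27/5) = 535/459
  n = 3: D(3) = 3(3 + 7/10) = 111/10; numerator = -3(535/459) + 1(-30/17) = -805/153; a_3 = (-805/153)/(111/10) = -8050/16983
  n = 4: D(4) = 4(4 + 7/10) = 94/5; numerator = -3(-8050/16983) + 1(535/459) = 2585/999; a_4 = (2585/999)/(94/5) = 275/1998

r = 3/2; a_0 = 1; a_1 = -30/17; a_2 = 535/459; a_3 = -8050/16983; a_4 = 275/1998


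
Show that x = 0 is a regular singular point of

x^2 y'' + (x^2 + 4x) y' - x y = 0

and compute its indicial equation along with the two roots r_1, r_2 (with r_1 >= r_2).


Divide by x^2 to reach normal form y'' + P_1(x) y' + P_2(x) y = 0 with P_1(x) = 1 + 4/x and P_2(x) = -1/x.
x = 0 is a singular point because the y'-coefficient 1 + 4/x has a pole at x = 0 and the y-coefficient -1/x has a pole at x = 0.
It is a regular singular point because x P_1(x) = p(x) = x + 4 and x^2 P_2(x) = q(x) = -x are polynomials, hence analytic at x = 0.
p(0) = 4,  q(0) = 0.
Indicial equation: r(r-1) + p(0) r + q(0) = 0, i.e. r^2 + (p(0) - 1) r + q(0) = 0, i.e. r^2 + 3 r = 0.
Discriminant: (3)^2 - 4(0) = 9, so r = (-3 ± 3)/2.
Solving: r_1 = 0, r_2 = -3.

indicial: r^2 + 3 r = 0; roots r_1 = 0, r_2 = -3


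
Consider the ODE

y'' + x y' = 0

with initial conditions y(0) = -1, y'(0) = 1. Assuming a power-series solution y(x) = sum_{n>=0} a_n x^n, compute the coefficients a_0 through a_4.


Ansatz: y(x) = sum_{n>=0} a_n x^n, so y'(x) = sum_{n>=1} n a_n x^(n-1) and y''(x) = sum_{n>=2} n(n-1) a_n x^(n-2).
Substitute into P(x) y'' + Q(x) y' + R(x) y = 0 with P(x) = 1, Q(x) = x, R(x) = 0, and match powers of x.
Initial conditions: a_0 = -1, a_1 = 1.
Setting the coefficient of each power of x to zero and solving order by order (substituting the coefficients already found):
  x^0: 2 a_2 = 0  ->  a_2 = 0
  x^1: 6 a_3 + a_1 = 0  ->  6 a_3 = -a_1 = -1  ->  a_3 = -1/6
  x^2: 12 a_4 + 2 a_2 = 0  ->  12 a_4 = -2 a_2 = 0  ->  a_4 = 0
Truncated series: y(x) = -1 + x - (1/6) x^3 + O(x^5).

a_0 = -1; a_1 = 1; a_2 = 0; a_3 = -1/6; a_4 = 0


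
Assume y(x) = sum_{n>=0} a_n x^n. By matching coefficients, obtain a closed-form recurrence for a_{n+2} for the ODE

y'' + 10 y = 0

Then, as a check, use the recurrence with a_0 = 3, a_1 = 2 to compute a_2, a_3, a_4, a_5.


Substitute y = sum_n a_n x^n into y'' + (const) y = 0.
y''(x) = sum_{n>=0} (n+2)(n+1) a_{n+2} x^n.
The ODE becomes sum_n [(n+2)(n+1) a_{n+2} + 10 a_n] x^n = 0.
Setting each coefficient to zero gives the recurrence:
  (n+2)(n+1) a_{n+2} + 10 a_n = 0,
  a_{n+2} = -10 / ((n+1)(n+2)) a_n.

Check with a_0 = 3, a_1 = 2 (apply the recurrence for n = 0, 1, 2, 3): a_0 = 3, a_1 = 2, a_2 = -15, a_3 = -10/3, a_4 = 25/2, a_5 = 5/3.

a_{n+2} = -10/((n+1)(n+2)) * a_n; check: a_0 = 3, a_1 = 2, a_2 = -15, a_3 = -10/3, a_4 = 25/2, a_5 = 5/3


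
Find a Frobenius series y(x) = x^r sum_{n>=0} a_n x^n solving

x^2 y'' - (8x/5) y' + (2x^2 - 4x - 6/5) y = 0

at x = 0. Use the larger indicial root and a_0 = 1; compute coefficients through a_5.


Write in Frobenius form y'' + (p(x)/x) y' + (q(x)/x^2) y = 0:
  p(x) = -8/5,  q(x) = 2x^2 - 4x - 6/5.
Indicial equation: r(r-1) + (-8/5) r + (-6/5) = 0 -> roots r_1 = 3, r_2 = -2/5.
Take r = r_1 = 3. Let y(x) = x^r sum_{n>=0} a_n x^n with a_0 = 1.
Substitute y = x^r sum a_n x^n and match x^{r+n}. The recurrence is
  D(n) a_n - 4 a_{n-1} + 2 a_{n-2} = 0,  where D(n) = (r+n)(r+n-1) + (-8/5)(r+n) + (-6/5).
  a_n = [4 a_{n-1} - 2 a_{n-2}] / D(n).
Since the indicial polynomial factors as (r - r_1)(r - r_2), D(n) = (r_1 + n - r_1)(r_1 + n - r_2) = n(n + 17/5).
Evaluating step by step (a_0 = 1):
  n = 1: D(1) = 1(1 + 17/5) = 22/5; numerator = 4(1) = 4; a_1 = (4)/(22/5) = 10/11
  n = 2: D(2) = 2(2 + 17/5) = 54/5; numerator = 4(10/11) - 2(1) = 18/11; a_2 = (18/11)/(54/5) = 5/33
  n = 3: D(3) = 3(3 + 17/5) = 96/5; numerator = 4(5/33) - 2(10/11) = -40/33; a_3 = (-40/33)/(96/5) = -25/396
  n = 4: D(4) = 4(4 + 17/5) = 148/5; numerator = 4(-25/396) - 2(5/33) = -5/9; a_4 = (-5/9)/(148/5) = -25/1332
  n = 5: D(5) = 5(5 + 17/5) = 42; numerator = 4(-25/1332) - 2(-25/396) = 125/2442; a_5 = (125/2442)/(42) = 125/102564

r = 3; a_0 = 1; a_1 = 10/11; a_2 = 5/33; a_3 = -25/396; a_4 = -25/1332; a_5 = 125/102564


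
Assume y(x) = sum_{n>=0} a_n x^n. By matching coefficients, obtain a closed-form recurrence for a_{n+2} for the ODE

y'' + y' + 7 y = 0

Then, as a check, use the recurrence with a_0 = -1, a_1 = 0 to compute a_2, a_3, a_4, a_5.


Substitute y = sum_n a_n x^n.
y''(x) has coefficient (n+2)(n+1) a_{n+2} at x^n;
y'(x) has coefficient (n+1) a_{n+1} at x^n;
7 y(x) has coefficient 7 a_n at x^n.
Matching x^n: (n+2)(n+1) a_{n+2} + (n+1) a_{n+1} + 7 a_n = 0.
Thus a_{n+2} = [-(n+1) a_{n+1} - 7 a_n] / ((n+1)(n+2)).

Check with a_0 = -1, a_1 = 0 (apply the recurrence for n = 0, 1, 2, 3): a_0 = -1, a_1 = 0, a_2 = 7/2, a_3 = -7/6, a_4 = -7/4, a_5 = 91/120.

a_(n+2) = [-(n+1) a_(n+1) - 7 a_n] / ((n+1)(n+2)); check: a_0 = -1, a_1 = 0, a_2 = 7/2, a_3 = -7/6, a_4 = -7/4, a_5 = 91/120


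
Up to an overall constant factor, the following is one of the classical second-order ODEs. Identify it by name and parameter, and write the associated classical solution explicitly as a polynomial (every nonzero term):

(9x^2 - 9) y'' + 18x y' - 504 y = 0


All three coefficients share the factor -9; dividing through by -9 gives  (1 - x^2) y'' - 2x y' + 56 y = 0.
This matches the Legendre equation (1 - x^2) y'' - 2x y' + n(n+1) y = 0 (note the -2x y' term) with n(n+1) = 56, so n = 7; the polynomial solution is P_7(x).
With y = sum_k a_k x^k, matching x^k gives (k+2)(k+1) a_{k+2} = [k(k+1) - n(n+1)] a_k = (k - 7)(k + 8) a_k. The right side vanishes at k = 7, so the series with the parity of 7 terminates at degree 7.
Standard normalization (P_n(1) = 1): leading coefficient (2n)!/(2^n (n!)^2) = 87178291200/(128*25401600) = 429/16, so a_7 = 429/16. Work downward with a_k = (k+1)(k+2) a_{k+2} / ((k - 7)(k + 8)):
  a_5 = (6)(7)(429/16) / ((5 - 7)(5 + 8)) = (9009/8)/(-26) = -693/16
  a_3 = (4)(5)(-693/16) / ((3 - 7)(3 + 8)) = (-3465/4)/(-44) = 315/16
  a_1 = (2)(3)(315/16) / ((1 - 7)(1 + 8)) = (945/8)/(-54) = -35/16
Hence P_7(x) = 429 x^7/16 - 693 x^5/16 + 315 x^3/16 - 35 x/16.

P_7(x); series = 429 x^7/16 - 693 x^5/16 + 315 x^3/16 - 35 x/16


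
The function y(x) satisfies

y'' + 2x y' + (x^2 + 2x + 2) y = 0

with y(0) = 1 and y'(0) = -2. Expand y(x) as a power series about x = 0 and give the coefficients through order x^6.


Ansatz: y(x) = sum_{n>=0} a_n x^n, so y'(x) = sum_{n>=1} n a_n x^(n-1) and y''(x) = sum_{n>=2} n(n-1) a_n x^(n-2).
Substitute into P(x) y'' + Q(x) y' + R(x) y = 0 with P(x) = 1, Q(x) = 2x, R(x) = x^2 + 2x + 2, and match powers of x.
Initial conditions: a_0 = 1, a_1 = -2.
Setting the coefficient of each power of x to zero and solving order by order (substituting the coefficients already found):
  x^0: 2 a_2 + 2 a_0 = 0  ->  2 a_2 = -2 a_0 = -2  ->  a_2 = -1
  x^1: 6 a_3 + 4 a_1 + 2 a_0 = 0  ->  6 a_3 = -4 a_1 - 2 a_0 = 6  ->  a_3 = 1
  x^2: 12 a_4 + 6 a_2 + 2 a_1 + a_0 = 0  ->  12 a_4 = -6 a_2 - 2 a_1 - a_0 = 9  ->  a_4 = 3/4
  x^3: 20 a_5 + 8 a_3 + 2 a_2 + a_1 = 0  ->  20 a_5 = -8 a_3 - 2 a_2 - a_1 = -4  ->  a_5 = -1/5
  x^4: 30 a_6 + 10 a_4 + 2 a_3 + a_2 = 0  ->  30 a_6 = -10 a_4 - 2 a_3 - a_2 = -17/2  ->  a_6 = -17/60
Truncated series: y(x) = 1 - 2 x - x^2 + x^3 + (3/4) x^4 - (1/5) x^5 - (17/60) x^6 + O(x^7).

a_0 = 1; a_1 = -2; a_2 = -1; a_3 = 1; a_4 = 3/4; a_5 = -1/5; a_6 = -17/60
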